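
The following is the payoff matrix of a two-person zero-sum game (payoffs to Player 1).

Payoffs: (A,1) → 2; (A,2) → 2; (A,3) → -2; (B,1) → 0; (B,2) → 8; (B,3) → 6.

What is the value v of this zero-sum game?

6/5

Row minima: A → -2, B → 0; maximin = 0.
Column maxima: 1 → 2, 2 → 8, 3 → 6; minimax = 2.
0 ≠ 2, so there is no saddle point; optimal play is mixed.
2 is strictly dominated by 3 (it gives Player 1 strictly more in every row), so Player 2 never plays it.
On the remaining 2×2 (A, B vs 1, 3):
Let Player 1 play A with probability p. Expected payoff against 1: 2p + 0(1−p) = 2p; against 3: (-2)p + 6(1−p) = −8p + 6.
Setting these equal: 2p = −8p + 6 ⇒ 10p = 6 ⇒ p = 3/5, and the value is (2)·(3/5) = 6/5.
For Player 2: with q = P(1), equating A's and B's payoffs gives 4q − 2 = −6q + 6 ⇒ q = 4/5.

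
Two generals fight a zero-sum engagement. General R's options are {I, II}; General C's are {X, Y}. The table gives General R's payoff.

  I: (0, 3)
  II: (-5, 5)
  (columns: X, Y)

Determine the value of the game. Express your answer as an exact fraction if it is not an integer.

0

Row minima: I → 0, II → -5; maximin = 0.
Column maxima: X → 0, Y → 5; minimax = 0.
Since maximin = minimax = 0, there is a saddle point and the value is 0.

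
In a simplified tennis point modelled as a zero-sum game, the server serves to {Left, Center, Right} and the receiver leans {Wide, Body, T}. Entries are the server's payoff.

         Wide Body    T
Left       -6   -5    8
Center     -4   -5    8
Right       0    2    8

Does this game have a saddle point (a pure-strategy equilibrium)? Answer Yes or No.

Yes

Row minima: Left → -6, Center → -5, Right → 0; maximin = 0.
Column maxima: Wide → 0, Body → 2, T → 8; minimax = 0.
maximin = minimax = 0, so a saddle point exists.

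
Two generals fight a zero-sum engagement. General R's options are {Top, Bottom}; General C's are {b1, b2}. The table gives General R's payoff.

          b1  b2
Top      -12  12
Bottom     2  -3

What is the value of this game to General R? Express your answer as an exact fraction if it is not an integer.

Row minima: Top → -12, Bottom → -3; maximin = -3.
Column maxima: b1 → 2, b2 → 12; minimax = 2.
-3 ≠ 2, so there is no saddle point; optimal play is mixed.
Let General R play Top with probability p. Expected payoff against b1: (-12)p + 2(1−p) = −14p + 2; against b2: 12p + (-3)(1−p) = 15p − 3.
Setting these equal: −14p + 2 = 15p − 3 ⇒ −29p = -5 ⇒ p = 5/29, and the value is (-14)·(5/29) + 2 = -12/29.
For General C: with q = P(b1), equating Top's and Bottom's payoffs gives −24q + 12 = 5q − 3 ⇒ q = 15/29.

-12/29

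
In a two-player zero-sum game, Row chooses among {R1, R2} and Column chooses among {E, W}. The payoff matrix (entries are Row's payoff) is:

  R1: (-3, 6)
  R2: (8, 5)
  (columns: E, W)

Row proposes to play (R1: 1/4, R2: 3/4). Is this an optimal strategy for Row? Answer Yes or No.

Yes

Against E this mix gives (1/4)·(-3) + (3/4)·8 = 21/4.
Against W this mix gives (1/4)·6 + (3/4)·5 = 21/4.
All of Column's active replies (E, W) yield 21/4, and no column does worse for Row. The mix makes Column indifferent and guarantees 21/4, so it is optimal.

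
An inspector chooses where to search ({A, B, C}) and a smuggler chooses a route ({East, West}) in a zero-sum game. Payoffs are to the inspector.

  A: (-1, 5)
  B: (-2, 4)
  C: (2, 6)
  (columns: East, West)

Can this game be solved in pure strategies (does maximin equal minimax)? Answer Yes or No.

Row minima: A → -1, B → -2, C → 2; maximin = 2.
Column maxima: East → 2, West → 6; minimax = 2.
maximin = minimax = 2, so a saddle point exists.

Yes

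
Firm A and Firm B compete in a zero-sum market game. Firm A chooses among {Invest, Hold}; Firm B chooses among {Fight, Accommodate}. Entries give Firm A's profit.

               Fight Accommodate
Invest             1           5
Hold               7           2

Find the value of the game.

Row minima: Invest → 1, Hold → 2; maximin = 2.
Column maxima: Fight → 7, Accommodate → 5; minimax = 5.
2 ≠ 5, so there is no saddle point; optimal play is mixed.
Let Firm A play Invest with probability p. Expected payoff against Fight: 1p + 7(1−p) = −6p + 7; against Accommodate: 5p + 2(1−p) = 3p + 2.
Setting these equal: −6p + 7 = 3p + 2 ⇒ −9p = -5 ⇒ p = 5/9, and the value is (-6)·(5/9) + 7 = 11/3.
For Firm B: with q = P(Fight), equating Invest's and Hold's payoffs gives −4q + 5 = 5q + 2 ⇒ q = 1/3.

11/3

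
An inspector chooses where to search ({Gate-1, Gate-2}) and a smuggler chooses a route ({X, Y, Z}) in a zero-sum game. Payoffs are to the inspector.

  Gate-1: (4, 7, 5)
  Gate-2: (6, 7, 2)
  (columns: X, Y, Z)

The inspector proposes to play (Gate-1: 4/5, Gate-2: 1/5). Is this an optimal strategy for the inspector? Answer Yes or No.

Yes

Against X this mix gives (4/5)·4 + (1/5)·6 = 22/5.
Against Y this mix gives (4/5)·7 + (1/5)·7 = 7.
Against Z this mix gives (4/5)·5 + (1/5)·2 = 22/5.
All of the smuggler's active replies (X, Z) yield 22/5, and no column does worse for the inspector. The mix makes the smuggler indifferent and guarantees 22/5, so it is optimal.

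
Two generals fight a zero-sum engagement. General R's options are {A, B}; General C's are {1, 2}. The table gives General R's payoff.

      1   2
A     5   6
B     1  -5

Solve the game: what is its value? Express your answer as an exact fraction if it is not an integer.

Row minima: A → 5, B → -5; maximin = 5.
Column maxima: 1 → 5, 2 → 6; minimax = 5.
Since maximin = minimax = 5, there is a saddle point and the value is 5.

5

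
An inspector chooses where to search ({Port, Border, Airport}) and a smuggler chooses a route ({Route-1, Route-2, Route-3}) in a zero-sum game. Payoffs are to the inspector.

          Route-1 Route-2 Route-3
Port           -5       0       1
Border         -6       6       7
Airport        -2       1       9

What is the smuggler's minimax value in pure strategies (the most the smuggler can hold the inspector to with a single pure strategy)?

Column maxima: Route-1 → -2, Route-2 → 6, Route-3 → 9.
The smallest of these is -2.

-2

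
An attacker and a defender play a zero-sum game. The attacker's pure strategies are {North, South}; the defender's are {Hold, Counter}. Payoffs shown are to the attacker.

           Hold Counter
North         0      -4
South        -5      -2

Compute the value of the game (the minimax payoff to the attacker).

-20/7

Row minima: North → -4, South → -5; maximin = -4.
Column maxima: Hold → 0, Counter → -2; minimax = -2.
-4 ≠ -2, so there is no saddle point; optimal play is mixed.
Let the attacker play North with probability p. Expected payoff against Hold: 0p + (-5)(1−p) = 5p − 5; against Counter: (-4)p + (-2)(1−p) = −2p − 2.
Setting these equal: 5p − 5 = −2p − 2 ⇒ 7p = 3 ⇒ p = 3/7, and the value is (5)·(3/7) − 5 = -20/7.
For the defender: with q = P(Hold), equating North's and South's payoffs gives 4q − 4 = −3q − 2 ⇒ q = 2/7.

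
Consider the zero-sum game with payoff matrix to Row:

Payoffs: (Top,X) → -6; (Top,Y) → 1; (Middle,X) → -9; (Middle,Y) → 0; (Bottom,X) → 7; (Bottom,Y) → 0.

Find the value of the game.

1/2

Row minima: Top → -6, Middle → -9, Bottom → 0; maximin = 0.
Column maxima: X → 7, Y → 1; minimax = 1.
0 ≠ 1, so there is no saddle point; optimal play is mixed.
Middle is strictly dominated by Top, so Row never plays it.
On the remaining 2×2 (Top, Bottom vs X, Y):
Let Row play Top with probability p. Expected payoff against X: (-6)p + 7(1−p) = −13p + 7; against Y: 1p + 0(1−p) = p.
Setting these equal: −13p + 7 = p ⇒ −14p = -7 ⇒ p = 1/2, and the value is (-13)·(1/2) + 7 = 1/2.
For Column: with q = P(X), equating Top's and Bottom's payoffs gives −7q + 1 = 7q ⇒ q = 1/14.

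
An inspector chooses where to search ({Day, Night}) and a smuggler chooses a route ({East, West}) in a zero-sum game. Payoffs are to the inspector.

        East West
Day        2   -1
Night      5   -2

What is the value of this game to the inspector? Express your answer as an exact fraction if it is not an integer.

Row minima: Day → -1, Night → -2; maximin = -1.
Column maxima: East → 5, West → -1; minimax = -1.
Since maximin = minimax = -1, there is a saddle point and the value is -1.

-1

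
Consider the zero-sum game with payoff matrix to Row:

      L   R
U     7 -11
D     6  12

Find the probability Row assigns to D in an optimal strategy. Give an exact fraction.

3/4

Row minima: U → -11, D → 6; maximin = 6.
Column maxima: L → 7, R → 12; minimax = 7.
6 ≠ 7, so there is no saddle point; optimal play is mixed.
Let Row play U with probability p. Expected payoff against L: 7p + 6(1−p) = p + 6; against R: (-11)p + 12(1−p) = −23p + 12.
Setting these equal: p + 6 = −23p + 12 ⇒ 24p = 6 ⇒ p = 1/4, and the value is (1)·(1/4) + 6 = 25/4.
For Column: with q = P(L), equating U's and D's payoffs gives 18q − 11 = −6q + 12 ⇒ q = 23/24.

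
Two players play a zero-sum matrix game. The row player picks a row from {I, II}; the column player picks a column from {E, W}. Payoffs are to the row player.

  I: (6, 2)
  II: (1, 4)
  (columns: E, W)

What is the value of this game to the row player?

Row minima: I → 2, II → 1; maximin = 2.
Column maxima: E → 6, W → 4; minimax = 4.
2 ≠ 4, so there is no saddle point; optimal play is mixed.
Let the row player play I with probability p. Expected payoff against E: 6p + 1(1−p) = 5p + 1; against W: 2p + 4(1−p) = −2p + 4.
Setting these equal: 5p + 1 = −2p + 4 ⇒ 7p = 3 ⇒ p = 3/7, and the value is (5)·(3/7) + 1 = 22/7.
For the column player: with q = P(E), equating I's and II's payoffs gives 4q + 2 = −3q + 4 ⇒ q = 2/7.

22/7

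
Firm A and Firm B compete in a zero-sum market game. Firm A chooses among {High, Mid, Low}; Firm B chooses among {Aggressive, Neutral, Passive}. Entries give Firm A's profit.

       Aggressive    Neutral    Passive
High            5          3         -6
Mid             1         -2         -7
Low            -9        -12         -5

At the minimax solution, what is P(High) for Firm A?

Row minima: High → -6, Mid → -7, Low → -12; maximin = -6.
Column maxima: Aggressive → 5, Neutral → 3, Passive → -5; minimax = -5.
-6 ≠ -5, so there is no saddle point; optimal play is mixed.
Mid is strictly dominated by High, so Firm A never plays it.
Aggressive is strictly dominated by Neutral (it gives Firm A strictly more in every row), so Firm B never plays it.
On the remaining 2×2 (High, Low vs Neutral, Passive):
Let Firm A play High with probability p. Expected payoff against Neutral: 3p + (-12)(1−p) = 15p − 12; against Passive: (-6)p + (-5)(1−p) = −p − 5.
Setting these equal: 15p − 12 = −p − 5 ⇒ 16p = 7 ⇒ p = 7/16, and the value is (15)·(7/16) − 12 = -87/16.
For Firm B: with q = P(Neutral), equating High's and Low's payoffs gives 9q − 6 = −7q − 5 ⇒ q = 1/16.

7/16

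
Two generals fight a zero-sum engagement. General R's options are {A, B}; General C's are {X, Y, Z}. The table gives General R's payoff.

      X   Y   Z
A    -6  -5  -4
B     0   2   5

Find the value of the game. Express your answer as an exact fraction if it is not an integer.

Row minima: A → -6, B → 0; maximin = 0.
Column maxima: X → 0, Y → 2, Z → 5; minimax = 0.
Since maximin = minimax = 0, there is a saddle point and the value is 0.

0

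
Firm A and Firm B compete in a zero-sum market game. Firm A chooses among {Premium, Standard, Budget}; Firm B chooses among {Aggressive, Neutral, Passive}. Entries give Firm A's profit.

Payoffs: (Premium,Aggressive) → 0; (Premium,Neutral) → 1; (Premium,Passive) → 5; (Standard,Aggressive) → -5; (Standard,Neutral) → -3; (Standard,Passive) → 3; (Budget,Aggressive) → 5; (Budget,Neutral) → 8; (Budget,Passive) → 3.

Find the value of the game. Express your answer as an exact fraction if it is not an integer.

Row minima: Premium → 0, Standard → -5, Budget → 3; maximin = 3.
Column maxima: Aggressive → 5, Neutral → 8, Passive → 5; minimax = 5.
3 ≠ 5, so there is no saddle point; optimal play is mixed.
Standard is strictly dominated by Premium, so Firm A never plays it.
Neutral is strictly dominated by Aggressive (it gives Firm A strictly more in every row), so Firm B never plays it.
On the remaining 2×2 (Premium, Budget vs Aggressive, Passive):
Let Firm A play Premium with probability p. Expected payoff against Aggressive: 0p + 5(1−p) = −5p + 5; against Passive: 5p + 3(1−p) = 2p + 3.
Setting these equal: −5p + 5 = 2p + 3 ⇒ −7p = -2 ⇒ p = 2/7, and the value is (-5)·(2/7) + 5 = 25/7.
For Firm B: with q = P(Aggressive), equating Premium's and Budget's payoffs gives −5q + 5 = 2q + 3 ⇒ q = 2/7.

25/7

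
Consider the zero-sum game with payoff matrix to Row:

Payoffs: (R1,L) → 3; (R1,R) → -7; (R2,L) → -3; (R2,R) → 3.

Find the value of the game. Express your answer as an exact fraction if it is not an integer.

Row minima: R1 → -7, R2 → -3; maximin = -3.
Column maxima: L → 3, R → 3; minimax = 3.
-3 ≠ 3, so there is no saddle point; optimal play is mixed.
Let Row play R1 with probability p. Expected payoff against L: 3p + (-3)(1−p) = 6p − 3; against R: (-7)p + 3(1−p) = −10p + 3.
Setting these equal: 6p − 3 = −10p + 3 ⇒ 16p = 6 ⇒ p = 3/8, and the value is (6)·(3/8) − 3 = -3/4.
For Column: with q = P(L), equating R1's and R2's payoffs gives 10q − 7 = −6q + 3 ⇒ q = 5/8.

-3/4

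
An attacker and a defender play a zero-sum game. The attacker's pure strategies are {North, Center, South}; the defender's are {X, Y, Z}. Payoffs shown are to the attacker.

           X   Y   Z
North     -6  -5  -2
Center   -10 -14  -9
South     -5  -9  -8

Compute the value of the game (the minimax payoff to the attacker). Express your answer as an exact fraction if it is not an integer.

-29/5

Row minima: North → -6, Center → -14, South → -9; maximin = -6.
Column maxima: X → -5, Y → -5, Z → -2; minimax = -5.
-6 ≠ -5, so there is no saddle point; optimal play is mixed.
Center is strictly dominated by North, so the attacker never plays it.
Z is strictly dominated by Y (it gives the attacker strictly more in every row), so the defender never plays it.
On the remaining 2×2 (North, South vs X, Y):
Let the attacker play North with probability p. Expected payoff against X: (-6)p + (-5)(1−p) = −p − 5; against Y: (-5)p + (-9)(1−p) = 4p − 9.
Setting these equal: −p − 5 = 4p − 9 ⇒ −5p = -4 ⇒ p = 4/5, and the value is (-1)·(4/5) − 5 = -29/5.
For the defender: with q = P(X), equating North's and South's payoffs gives −q − 5 = 4q − 9 ⇒ q = 4/5.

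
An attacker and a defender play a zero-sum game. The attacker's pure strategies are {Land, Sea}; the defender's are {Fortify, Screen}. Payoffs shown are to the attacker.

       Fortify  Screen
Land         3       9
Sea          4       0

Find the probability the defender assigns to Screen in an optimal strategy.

1/10

Row minima: Land → 3, Sea → 0; maximin = 3.
Column maxima: Fortify → 4, Screen → 9; minimax = 4.
3 ≠ 4, so there is no saddle point; optimal play is mixed.
Let the attacker play Land with probability p. Expected payoff against Fortify: 3p + 4(1−p) = −p + 4; against Screen: 9p + 0(1−p) = 9p.
Setting these equal: −p + 4 = 9p ⇒ −10p = -4 ⇒ p = 2/5, and the value is (-1)·(2/5) + 4 = 18/5.
For the defender: with q = P(Fortify), equating Land's and Sea's payoffs gives −6q + 9 = 4q ⇒ q = 9/10.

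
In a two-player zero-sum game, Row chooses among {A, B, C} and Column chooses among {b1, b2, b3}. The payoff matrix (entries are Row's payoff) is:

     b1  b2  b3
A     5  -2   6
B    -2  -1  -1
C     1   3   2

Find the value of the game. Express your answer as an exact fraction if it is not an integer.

Row minima: A → -2, B → -2, C → 1; maximin = 1.
Column maxima: b1 → 5, b2 → 3, b3 → 6; minimax = 3.
1 ≠ 3, so there is no saddle point; optimal play is mixed.
B is strictly dominated by C, so Row never plays it.
b3 is strictly dominated by b1 (it gives Row strictly more in every row), so Column never plays it.
On the remaining 2×2 (A, C vs b1, b2):
Let Row play A with probability p. Expected payoff against b1: 5p + 1(1−p) = 4p + 1; against b2: (-2)p + 3(1−p) = −5p + 3.
Setting these equal: 4p + 1 = −5p + 3 ⇒ 9p = 2 ⇒ p = 2/9, and the value is (4)·(2/9) + 1 = 17/9.
For Column: with q = P(b1), equating A's and C's payoffs gives 7q − 2 = −2q + 3 ⇒ q = 5/9.

17/9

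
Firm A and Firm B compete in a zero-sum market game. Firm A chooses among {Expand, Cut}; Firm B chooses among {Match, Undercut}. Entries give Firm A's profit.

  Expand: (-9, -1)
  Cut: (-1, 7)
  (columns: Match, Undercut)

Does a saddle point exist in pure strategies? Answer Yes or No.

Row minima: Expand → -9, Cut → -1; maximin = -1.
Column maxima: Match → -1, Undercut → 7; minimax = -1.
maximin = minimax = -1, so a saddle point exists.

Yes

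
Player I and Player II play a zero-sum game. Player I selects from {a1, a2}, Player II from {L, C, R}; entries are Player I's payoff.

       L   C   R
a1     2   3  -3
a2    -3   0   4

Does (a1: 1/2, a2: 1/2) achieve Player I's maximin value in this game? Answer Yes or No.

No

Against L this mix gives (1/2)·2 + (1/2)·(-3) = -1/2.
Against C this mix gives (1/2)·3 + (1/2)·0 = 3/2.
Against R this mix gives (1/2)·(-3) + (1/2)·4 = 1/2.
Player II will play L, holding Player I to -1/2. Shifting weight toward the row that does better against L would raise this floor (the equalizing mix achieves -1/12 against both L and R), so the proposed strategy is not optimal.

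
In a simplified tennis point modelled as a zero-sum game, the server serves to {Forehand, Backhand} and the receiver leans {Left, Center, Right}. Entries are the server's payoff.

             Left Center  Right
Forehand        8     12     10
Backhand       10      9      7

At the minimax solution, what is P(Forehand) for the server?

Row minima: Forehand → 8, Backhand → 7; maximin = 8.
Column maxima: Left → 10, Center → 12, Right → 10; minimax = 10.
8 ≠ 10, so there is no saddle point; optimal play is mixed.
Center is strictly dominated by Right (it gives the server strictly more in every row), so the receiver never plays it.
On the remaining 2×2 (Forehand, Backhand vs Left, Right):
Let the server play Forehand with probability p. Expected payoff against Left: 8p + 10(1−p) = −2p + 10; against Right: 10p + 7(1−p) = 3p + 7.
Setting these equal: −2p + 10 = 3p + 7 ⇒ −5p = -3 ⇒ p = 3/5, and the value is (-2)·(3/5) + 10 = 44/5.
For the receiver: with q = P(Left), equating Forehand's and Backhand's payoffs gives −2q + 10 = 3q + 7 ⇒ q = 3/5.

3/5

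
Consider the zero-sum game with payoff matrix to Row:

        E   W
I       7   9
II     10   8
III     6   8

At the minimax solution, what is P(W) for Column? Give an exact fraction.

3/4

Row minima: I → 7, II → 8, III → 6; maximin = 8.
Column maxima: E → 10, W → 9; minimax = 9.
8 ≠ 9, so there is no saddle point; optimal play is mixed.
III is strictly dominated by I, so Row never plays it.
On the remaining 2×2 (I, II vs E, W):
Let Row play I with probability p. Expected payoff against E: 7p + 10(1−p) = −3p + 10; against W: 9p + 8(1−p) = p + 8.
Setting these equal: −3p + 10 = p + 8 ⇒ −4p = -2 ⇒ p = 1/2, and the value is (-3)·(1/2) + 10 = 17/2.
For Column: with q = P(E), equating I's and II's payoffs gives −2q + 9 = 2q + 8 ⇒ q = 1/4.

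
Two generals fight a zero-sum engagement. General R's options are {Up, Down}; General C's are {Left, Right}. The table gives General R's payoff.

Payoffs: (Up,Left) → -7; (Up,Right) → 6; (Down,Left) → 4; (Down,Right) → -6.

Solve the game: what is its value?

Row minima: Up → -7, Down → -6; maximin = -6.
Column maxima: Left → 4, Right → 6; minimax = 4.
-6 ≠ 4, so there is no saddle point; optimal play is mixed.
Let General R play Up with probability p. Expected payoff against Left: (-7)p + 4(1−p) = −11p + 4; against Right: 6p + (-6)(1−p) = 12p − 6.
Setting these equal: −11p + 4 = 12p − 6 ⇒ −23p = -10 ⇒ p = 10/23, and the value is (-11)·(10/23) + 4 = -18/23.
For General C: with q = P(Left), equating Up's and Down's payoffs gives −13q + 6 = 10q − 6 ⇒ q = 12/23.

-18/23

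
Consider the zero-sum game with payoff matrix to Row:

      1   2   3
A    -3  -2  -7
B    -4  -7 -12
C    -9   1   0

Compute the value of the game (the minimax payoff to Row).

-63/13

Row minima: A → -7, B → -12, C → -9; maximin = -7.
Column maxima: 1 → -3, 2 → 1, 3 → 0; minimax = -3.
-7 ≠ -3, so there is no saddle point; optimal play is mixed.
B is strictly dominated by A, so Row never plays it.
With B eliminated, 2 is strictly dominated by 1 (it gives Row strictly more in every remaining row), so Column never plays it.
On the remaining 2×2 (A, C vs 1, 3):
Let Row play A with probability p. Expected payoff against 1: (-3)p + (-9)(1−p) = 6p − 9; against 3: (-7)p + 0(1−p) = −7p.
Setting these equal: 6p − 9 = −7p ⇒ 13p = 9 ⇒ p = 9/13, and the value is (6)·(9/13) − 9 = -63/13.
For Column: with q = P(1), equating A's and C's payoffs gives 4q − 7 = −9q ⇒ q = 7/13.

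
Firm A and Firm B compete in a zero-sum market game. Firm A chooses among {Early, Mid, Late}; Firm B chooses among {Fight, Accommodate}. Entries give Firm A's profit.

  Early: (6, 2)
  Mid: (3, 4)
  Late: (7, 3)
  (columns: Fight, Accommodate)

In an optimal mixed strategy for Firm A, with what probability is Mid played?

Row minima: Early → 2, Mid → 3, Late → 3; maximin = 3.
Column maxima: Fight → 7, Accommodate → 4; minimax = 4.
3 ≠ 4, so there is no saddle point; optimal play is mixed.
Early is strictly dominated by Late, so Firm A never plays it.
On the remaining 2×2 (Mid, Late vs Fight, Accommodate):
Let Firm A play Mid with probability p. Expected payoff against Fight: 3p + 7(1−p) = −4p + 7; against Accommodate: 4p + 3(1−p) = p + 3.
Setting these equal: −4p + 7 = p + 3 ⇒ −5p = -4 ⇒ p = 4/5, and the value is (-4)·(4/5) + 7 = 19/5.
For Firm B: with q = P(Fight), equating Mid's and Late's payoffs gives −q + 4 = 4q + 3 ⇒ q = 1/5.

4/5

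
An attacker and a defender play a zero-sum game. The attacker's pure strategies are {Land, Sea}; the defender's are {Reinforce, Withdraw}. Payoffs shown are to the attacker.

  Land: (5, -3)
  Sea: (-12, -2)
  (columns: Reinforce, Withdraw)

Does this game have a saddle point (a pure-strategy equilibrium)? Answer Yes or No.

No

Row minima: Land → -3, Sea → -12; maximin = -3.
Column maxima: Reinforce → 5, Withdraw → -2; minimax = -2.
-3 ≠ -2, so no pure-strategy equilibrium exists.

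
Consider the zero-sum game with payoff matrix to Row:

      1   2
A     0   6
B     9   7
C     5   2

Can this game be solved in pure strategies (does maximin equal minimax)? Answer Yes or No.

Row minima: A → 0, B → 7, C → 2; maximin = 7.
Column maxima: 1 → 9, 2 → 7; minimax = 7.
maximin = minimax = 7, so a saddle point exists.

Yes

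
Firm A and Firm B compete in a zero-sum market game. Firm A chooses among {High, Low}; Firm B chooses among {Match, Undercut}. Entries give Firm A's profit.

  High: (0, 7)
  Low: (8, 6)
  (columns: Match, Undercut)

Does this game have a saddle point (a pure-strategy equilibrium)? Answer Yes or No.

Row minima: High → 0, Low → 6; maximin = 6.
Column maxima: Match → 8, Undercut → 7; minimax = 7.
6 ≠ 7, so no pure-strategy equilibrium exists.

No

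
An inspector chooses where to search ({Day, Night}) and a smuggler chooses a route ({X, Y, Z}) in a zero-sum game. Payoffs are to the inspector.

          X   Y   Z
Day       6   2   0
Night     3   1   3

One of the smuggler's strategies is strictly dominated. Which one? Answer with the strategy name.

Y holds the inspector's payoff strictly below X in every row: 2 < 6, 1 < 3.
So X is strictly dominated for the smuggler.

X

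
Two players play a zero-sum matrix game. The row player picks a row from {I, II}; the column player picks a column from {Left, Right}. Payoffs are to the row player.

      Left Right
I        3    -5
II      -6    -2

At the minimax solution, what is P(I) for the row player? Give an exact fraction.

Row minima: I → -5, II → -6; maximin = -5.
Column maxima: Left → 3, Right → -2; minimax = -2.
-5 ≠ -2, so there is no saddle point; optimal play is mixed.
Let the row player play I with probability p. Expected payoff against Left: 3p + (-6)(1−p) = 9p − 6; against Right: (-5)p + (-2)(1−p) = −3p − 2.
Setting these equal: 9p − 6 = −3p − 2 ⇒ 12p = 4 ⇒ p = 1/3, and the value is (9)·(1/3) − 6 = -3.
For the column player: with q = P(Left), equating I's and II's payoffs gives 8q − 5 = −4q − 2 ⇒ q = 1/4.

1/3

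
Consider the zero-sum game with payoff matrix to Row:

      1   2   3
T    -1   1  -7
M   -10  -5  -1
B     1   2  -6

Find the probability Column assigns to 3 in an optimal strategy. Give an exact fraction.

11/16

Row minima: T → -7, M → -10, B → -6; maximin = -6.
Column maxima: 1 → 1, 2 → 2, 3 → -1; minimax = -1.
-6 ≠ -1, so there is no saddle point; optimal play is mixed.
T is strictly dominated by B, so Row never plays it.
2 is strictly dominated by 1 (it gives Row strictly more in every row), so Column never plays it.
On the remaining 2×2 (M, B vs 1, 3):
Let Row play M with probability p. Expected payoff against 1: (-10)p + 1(1−p) = −11p + 1; against 3: (-1)p + (-6)(1−p) = 5p − 6.
Setting these equal: −11p + 1 = 5p − 6 ⇒ −16p = -7 ⇒ p = 7/16, and the value is (-11)·(7/16) + 1 = -61/16.
For Column: with q = P(1), equating M's and B's payoffs gives −9q − 1 = 7q − 6 ⇒ q = 5/16.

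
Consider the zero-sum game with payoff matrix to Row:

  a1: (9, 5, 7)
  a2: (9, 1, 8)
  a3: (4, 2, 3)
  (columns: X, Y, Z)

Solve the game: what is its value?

5

Row minima: a1 → 5, a2 → 1, a3 → 2; maximin = 5.
Column maxima: X → 9, Y → 5, Z → 8; minimax = 5.
Since maximin = minimax = 5, there is a saddle point and the value is 5.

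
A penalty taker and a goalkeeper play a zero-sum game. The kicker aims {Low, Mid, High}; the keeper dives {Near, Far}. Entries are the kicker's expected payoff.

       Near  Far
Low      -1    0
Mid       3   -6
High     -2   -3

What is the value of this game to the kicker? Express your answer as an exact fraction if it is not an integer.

Row minima: Low → -1, Mid → -6, High → -3; maximin = -1.
Column maxima: Near → 3, Far → 0; minimax = 0.
-1 ≠ 0, so there is no saddle point; optimal play is mixed.
High is strictly dominated by Low, so the kicker never plays it.
On the remaining 2×2 (Low, Mid vs Near, Far):
Let the kicker play Low with probability p. Expected payoff against Near: (-1)p + 3(1−p) = −4p + 3; against Far: 0p + (-6)(1−p) = 6p − 6.
Setting these equal: −4p + 3 = 6p − 6 ⇒ −10p = -9 ⇒ p = 9/10, and the value is (-4)·(9/10) + 3 = -3/5.
For the keeper: with q = P(Near), equating Low's and Mid's payoffs gives −q = 9q − 6 ⇒ q = 3/5.

-3/5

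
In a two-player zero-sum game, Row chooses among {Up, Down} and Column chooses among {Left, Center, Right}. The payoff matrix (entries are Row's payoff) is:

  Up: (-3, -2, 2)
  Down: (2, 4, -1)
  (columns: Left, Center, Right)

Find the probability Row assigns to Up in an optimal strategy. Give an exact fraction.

3/8

Row minima: Up → -3, Down → -1; maximin = -1.
Column maxima: Left → 2, Center → 4, Right → 2; minimax = 2.
-1 ≠ 2, so there is no saddle point; optimal play is mixed.
Center is strictly dominated by Left (it gives Row strictly more in every row), so Column never plays it.
On the remaining 2×2 (Up, Down vs Left, Right):
Let Row play Up with probability p. Expected payoff against Left: (-3)p + 2(1−p) = −5p + 2; against Right: 2p + (-1)(1−p) = 3p − 1.
Setting these equal: −5p + 2 = 3p − 1 ⇒ −8p = -3 ⇒ p = 3/8, and the value is (-5)·(3/8) + 2 = 1/8.
For Column: with q = P(Left), equating Up's and Down's payoffs gives −5q + 2 = 3q − 1 ⇒ q = 3/8.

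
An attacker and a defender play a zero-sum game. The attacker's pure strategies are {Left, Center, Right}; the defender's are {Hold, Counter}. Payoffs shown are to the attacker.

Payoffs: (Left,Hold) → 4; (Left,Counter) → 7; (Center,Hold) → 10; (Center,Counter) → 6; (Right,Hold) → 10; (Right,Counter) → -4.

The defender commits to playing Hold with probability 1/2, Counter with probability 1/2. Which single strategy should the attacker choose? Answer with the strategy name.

Center

Expected payoff of Left: (1/2)·4 + (1/2)·7 = 11/2.
Expected payoff of Center: (1/2)·10 + (1/2)·6 = 8.
Expected payoff of Right: (1/2)·10 + (1/2)·(-4) = 3.
The largest is 8, so the attacker's best response is Center.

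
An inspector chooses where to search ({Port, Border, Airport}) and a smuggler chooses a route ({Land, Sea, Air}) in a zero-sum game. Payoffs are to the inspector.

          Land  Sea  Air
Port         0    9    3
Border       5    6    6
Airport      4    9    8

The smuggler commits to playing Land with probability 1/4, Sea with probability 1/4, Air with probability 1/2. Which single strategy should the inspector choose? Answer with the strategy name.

Airport

Expected payoff of Port: (1/4)·0 + (1/4)·9 + (1/2)·3 = 15/4.
Expected payoff of Border: (1/4)·5 + (1/4)·6 + (1/2)·6 = 23/4.
Expected payoff of Airport: (1/4)·4 + (1/4)·9 + (1/2)·8 = 29/4.
The largest is 29/4, so the inspector's best response is Airport.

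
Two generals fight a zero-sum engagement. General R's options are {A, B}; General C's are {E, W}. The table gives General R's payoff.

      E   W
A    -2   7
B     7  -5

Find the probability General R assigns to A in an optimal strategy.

4/7

Row minima: A → -2, B → -5; maximin = -2.
Column maxima: E → 7, W → 7; minimax = 7.
-2 ≠ 7, so there is no saddle point; optimal play is mixed.
Let General R play A with probability p. Expected payoff against E: (-2)p + 7(1−p) = −9p + 7; against W: 7p + (-5)(1−p) = 12p − 5.
Setting these equal: −9p + 7 = 12p − 5 ⇒ −21p = -12 ⇒ p = 4/7, and the value is (-9)·(4/7) + 7 = 13/7.
For General C: with q = P(E), equating A's and B's payoffs gives −9q + 7 = 12q − 5 ⇒ q = 4/7.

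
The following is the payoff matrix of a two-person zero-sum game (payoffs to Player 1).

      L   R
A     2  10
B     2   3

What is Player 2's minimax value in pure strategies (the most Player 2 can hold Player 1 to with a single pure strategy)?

2

Column maxima: L → 2, R → 10.
The smallest of these is 2.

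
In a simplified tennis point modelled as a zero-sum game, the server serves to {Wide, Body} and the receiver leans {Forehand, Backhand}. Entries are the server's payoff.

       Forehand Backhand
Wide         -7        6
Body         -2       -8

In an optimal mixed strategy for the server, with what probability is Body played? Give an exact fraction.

13/19

Row minima: Wide → -7, Body → -8; maximin = -7.
Column maxima: Forehand → -2, Backhand → 6; minimax = -2.
-7 ≠ -2, so there is no saddle point; optimal play is mixed.
Let the server play Wide with probability p. Expected payoff against Forehand: (-7)p + (-2)(1−p) = −5p − 2; against Backhand: 6p + (-8)(1−p) = 14p − 8.
Setting these equal: −5p − 2 = 14p − 8 ⇒ −19p = -6 ⇒ p = 6/19, and the value is (-5)·(6/19) − 2 = -68/19.
For the receiver: with q = P(Forehand), equating Wide's and Body's payoffs gives −13q + 6 = 6q − 8 ⇒ q = 14/19.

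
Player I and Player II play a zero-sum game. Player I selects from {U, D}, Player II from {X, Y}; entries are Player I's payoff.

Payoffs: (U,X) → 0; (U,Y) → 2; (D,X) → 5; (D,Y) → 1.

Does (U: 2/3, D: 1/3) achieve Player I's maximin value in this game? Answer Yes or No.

Yes

Against X this mix gives (2/3)·0 + (1/3)·5 = 5/3.
Against Y this mix gives (2/3)·2 + (1/3)·1 = 5/3.
All of Player II's active replies (X, Y) yield 5/3, and no column does worse for Player I. The mix makes Player II indifferent and guarantees 5/3, so it is optimal.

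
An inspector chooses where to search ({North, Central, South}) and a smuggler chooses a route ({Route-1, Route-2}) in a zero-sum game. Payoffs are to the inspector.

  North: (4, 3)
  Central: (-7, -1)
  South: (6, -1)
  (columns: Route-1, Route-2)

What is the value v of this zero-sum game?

Row minima: North → 3, Central → -7, South → -1; maximin = 3.
Column maxima: Route-1 → 6, Route-2 → 3; minimax = 3.
Since maximin = minimax = 3, there is a saddle point and the value is 3.

3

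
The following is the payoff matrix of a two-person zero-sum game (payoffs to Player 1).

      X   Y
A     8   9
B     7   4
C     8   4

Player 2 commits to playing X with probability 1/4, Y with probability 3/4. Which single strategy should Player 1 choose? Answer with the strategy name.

Expected payoff of A: (1/4)·8 + (3/4)·9 = 35/4.
Expected payoff of B: (1/4)·7 + (3/4)·4 = 19/4.
Expected payoff of C: (1/4)·8 + (3/4)·4 = 5.
The largest is 35/4, so Player 1's best response is A.

A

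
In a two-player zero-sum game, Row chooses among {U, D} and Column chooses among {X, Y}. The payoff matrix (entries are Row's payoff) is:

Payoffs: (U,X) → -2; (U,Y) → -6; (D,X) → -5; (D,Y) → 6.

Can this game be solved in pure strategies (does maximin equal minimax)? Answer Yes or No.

No

Row minima: U → -6, D → -5; maximin = -5.
Column maxima: X → -2, Y → 6; minimax = -2.
-5 ≠ -2, so no pure-strategy equilibrium exists.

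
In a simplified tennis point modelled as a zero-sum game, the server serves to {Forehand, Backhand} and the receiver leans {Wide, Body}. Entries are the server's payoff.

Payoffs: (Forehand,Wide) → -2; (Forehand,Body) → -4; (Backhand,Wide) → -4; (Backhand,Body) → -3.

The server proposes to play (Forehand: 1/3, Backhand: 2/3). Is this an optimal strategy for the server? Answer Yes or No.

Against Wide this mix gives (1/3)·(-2) + (2/3)·(-4) = -10/3.
Against Body this mix gives (1/3)·(-4) + (2/3)·(-3) = -10/3.
All of the receiver's active replies (Wide, Body) yield -10/3, and no column does worse for the server. The mix makes the receiver indifferent and guarantees -10/3, so it is optimal.

Yes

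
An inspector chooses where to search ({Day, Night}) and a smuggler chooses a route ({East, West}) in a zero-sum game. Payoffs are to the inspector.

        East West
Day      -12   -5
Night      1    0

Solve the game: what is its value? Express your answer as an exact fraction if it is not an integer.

0

Row minima: Day → -12, Night → 0; maximin = 0.
Column maxima: East → 1, West → 0; minimax = 0.
Since maximin = minimax = 0, there is a saddle point and the value is 0.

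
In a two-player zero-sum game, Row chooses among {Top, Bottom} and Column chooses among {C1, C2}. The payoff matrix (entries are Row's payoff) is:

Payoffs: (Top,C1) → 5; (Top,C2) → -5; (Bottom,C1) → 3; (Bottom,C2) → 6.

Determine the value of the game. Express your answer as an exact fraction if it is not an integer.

45/13

Row minima: Top → -5, Bottom → 3; maximin = 3.
Column maxima: C1 → 5, C2 → 6; minimax = 5.
3 ≠ 5, so there is no saddle point; optimal play is mixed.
Let Row play Top with probability p. Expected payoff against C1: 5p + 3(1−p) = 2p + 3; against C2: (-5)p + 6(1−p) = −11p + 6.
Setting these equal: 2p + 3 = −11p + 6 ⇒ 13p = 3 ⇒ p = 3/13, and the value is (2)·(3/13) + 3 = 45/13.
For Column: with q = P(C1), equating Top's and Bottom's payoffs gives 10q − 5 = −3q + 6 ⇒ q = 11/13.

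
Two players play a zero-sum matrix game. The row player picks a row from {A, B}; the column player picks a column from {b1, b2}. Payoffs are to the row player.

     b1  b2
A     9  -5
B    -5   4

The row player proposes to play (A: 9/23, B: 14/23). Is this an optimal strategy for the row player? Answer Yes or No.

Against b1 this mix gives (9/23)·9 + (14/23)·(-5) = 11/23.
Against b2 this mix gives (9/23)·(-5) + (14/23)·4 = 11/23.
All of the column player's active replies (b1, b2) yield 11/23, and no column does worse for the row player. The mix makes the column player indifferent and guarantees 11/23, so it is optimal.

Yes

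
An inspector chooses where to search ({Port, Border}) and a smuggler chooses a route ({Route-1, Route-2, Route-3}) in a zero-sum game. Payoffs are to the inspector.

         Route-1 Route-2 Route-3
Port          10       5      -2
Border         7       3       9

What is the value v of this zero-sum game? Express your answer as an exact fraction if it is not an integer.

51/13

Row minima: Port → -2, Border → 3; maximin = 3.
Column maxima: Route-1 → 10, Route-2 → 5, Route-3 → 9; minimax = 5.
3 ≠ 5, so there is no saddle point; optimal play is mixed.
Route-1 is strictly dominated by Route-2 (it gives the inspector strictly more in every row), so the smuggler never plays it.
On the remaining 2×2 (Port, Border vs Route-2, Route-3):
Let the inspector play Port with probability p. Expected payoff against Route-2: 5p + 3(1−p) = 2p + 3; against Route-3: (-2)p + 9(1−p) = −11p + 9.
Setting these equal: 2p + 3 = −11p + 9 ⇒ 13p = 6 ⇒ p = 6/13, and the value is (2)·(6/13) + 3 = 51/13.
For the smuggler: with q = P(Route-2), equating Port's and Border's payoffs gives 7q − 2 = −6q + 9 ⇒ q = 11/13.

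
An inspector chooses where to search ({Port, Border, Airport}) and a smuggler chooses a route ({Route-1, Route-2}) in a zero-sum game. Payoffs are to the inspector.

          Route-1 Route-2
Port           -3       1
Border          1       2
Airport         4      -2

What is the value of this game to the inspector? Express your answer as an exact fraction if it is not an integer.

10/7

Row minima: Port → -3, Border → 1, Airport → -2; maximin = 1.
Column maxima: Route-1 → 4, Route-2 → 2; minimax = 2.
1 ≠ 2, so there is no saddle point; optimal play is mixed.
Port is strictly dominated by Border, so the inspector never plays it.
On the remaining 2×2 (Border, Airport vs Route-1, Route-2):
Let the inspector play Border with probability p. Expected payoff against Route-1: 1p + 4(1−p) = −3p + 4; against Route-2: 2p + (-2)(1−p) = 4p − 2.
Setting these equal: −3p + 4 = 4p − 2 ⇒ −7p = -6 ⇒ p = 6/7, and the value is (-3)·(6/7) + 4 = 10/7.
For the smuggler: with q = P(Route-1), equating Border's and Airport's payoffs gives −q + 2 = 6q − 2 ⇒ q = 4/7.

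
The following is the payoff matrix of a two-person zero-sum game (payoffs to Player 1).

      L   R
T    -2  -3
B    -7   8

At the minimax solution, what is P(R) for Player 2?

Row minima: T → -3, B → -7; maximin = -3.
Column maxima: L → -2, R → 8; minimax = -2.
-3 ≠ -2, so there is no saddle point; optimal play is mixed.
Let Player 1 play T with probability p. Expected payoff against L: (-2)p + (-7)(1−p) = 5p − 7; against R: (-3)p + 8(1−p) = −11p + 8.
Setting these equal: 5p − 7 = −11p + 8 ⇒ 16p = 15 ⇒ p = 15/16, and the value is (5)·(15/16) − 7 = -37/16.
For Player 2: with q = P(L), equating T's and B's payoffs gives q − 3 = −15q + 8 ⇒ q = 11/16.

5/16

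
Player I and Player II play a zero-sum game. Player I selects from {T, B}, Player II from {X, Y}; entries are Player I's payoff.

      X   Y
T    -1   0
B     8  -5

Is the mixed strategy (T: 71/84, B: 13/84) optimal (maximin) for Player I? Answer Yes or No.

No

Against X this mix gives (71/84)·(-1) + (13/84)·8 = 11/28.
Against Y this mix gives (71/84)·0 + (13/84)·(-5) = -65/84.
Player II will play Y, holding Player I to -65/84. Shifting weight toward the row that does better against Y would raise this floor (the equalizing mix achieves -5/14 against both Y and X), so the proposed strategy is not optimal.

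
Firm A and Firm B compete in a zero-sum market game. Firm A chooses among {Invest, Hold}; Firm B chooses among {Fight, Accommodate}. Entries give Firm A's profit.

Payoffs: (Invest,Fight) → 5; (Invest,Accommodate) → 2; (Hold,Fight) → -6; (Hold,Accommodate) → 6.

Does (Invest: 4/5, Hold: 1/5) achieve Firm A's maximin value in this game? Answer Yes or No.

Against Fight this mix gives (4/5)·5 + (1/5)·(-6) = 14/5.
Against Accommodate this mix gives (4/5)·2 + (1/5)·6 = 14/5.
All of Firm B's active replies (Fight, Accommodate) yield 14/5, and no column does worse for Firm A. The mix makes Firm B indifferent and guarantees 14/5, so it is optimal.

Yes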